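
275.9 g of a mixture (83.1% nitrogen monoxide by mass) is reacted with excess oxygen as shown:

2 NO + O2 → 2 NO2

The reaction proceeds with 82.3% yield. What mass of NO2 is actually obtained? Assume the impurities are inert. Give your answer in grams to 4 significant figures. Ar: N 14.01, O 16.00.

289.3 g

Pure NO available = 275.9 g × 0.831 = 229.27 g.
M(NO) = 14.01 + 16.00 = 30.01 g/mol.
M(NO2) = 14.01 + 2(16.00) = 46.01 g/mol.
n(NO) = 229.27 g / 30.01 g/mol = 7.6399 mol.
From the equation the NO:NO2 mole ratio is 2:2, so n(NO2) = 7.6399 × 2/2 = 7.6399 mol.
Mass of NO2 = 7.6399 mol × 46.01 g/mol = 351.51 g.
Actual mass collected = 351.51 g × 0.823 = 289.29 g.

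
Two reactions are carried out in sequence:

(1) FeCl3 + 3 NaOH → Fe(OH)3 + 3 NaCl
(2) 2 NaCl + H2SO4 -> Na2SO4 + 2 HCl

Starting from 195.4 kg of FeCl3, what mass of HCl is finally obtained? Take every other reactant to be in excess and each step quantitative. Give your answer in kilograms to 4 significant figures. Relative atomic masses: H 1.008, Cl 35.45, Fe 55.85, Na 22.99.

M(FeCl3) = 55.85 + 3(35.45) = 162.20 g/mol.
M(HCl) = 1.008 + 35.45 = 36.458 g/mol.
195.4 kg = 195400 g.
n(FeCl3) = 195400 / 162.20 = 1204.7 mol.
Step 1 gives a 1:3 ratio of FeCl3 to NaCl, so n(NaCl) = 3614.1 mol.
In step 2 the NaCl:HCl ratio is 2:2, so n(HCl) = 3614.1 mol.
Mass of HCl = 3614.1 × 36.458 = 131760 g = 131.8 kg.

131.8 kg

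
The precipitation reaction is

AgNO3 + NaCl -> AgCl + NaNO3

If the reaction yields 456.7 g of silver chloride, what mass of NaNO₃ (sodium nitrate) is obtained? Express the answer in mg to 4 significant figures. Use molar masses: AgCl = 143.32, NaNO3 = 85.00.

n(AgCl) = 456.70 g / 143.32 g/mol = 3.1866 mol.
From the equation the AgCl:NaNO3 mole ratio is 1:1, so n(NaNO3) = 3.1866 × 1/1 = 3.1866 mol.
Mass of NaNO3 = 3.1866 mol × 85.00 g/mol = 270.86 g.
Converting to mg: 270.86 g = 270900 mg.

270900 mg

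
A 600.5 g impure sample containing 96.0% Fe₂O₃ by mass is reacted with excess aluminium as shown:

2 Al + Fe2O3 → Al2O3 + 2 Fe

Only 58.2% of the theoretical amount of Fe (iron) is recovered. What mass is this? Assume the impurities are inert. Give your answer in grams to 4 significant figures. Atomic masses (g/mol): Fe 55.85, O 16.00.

Pure Fe2O3 available = 600.5 g × 0.960 = 576.48 g.
M(Fe2O3) = 2(55.85) + 3(16.00) = 159.70 g/mol.
M(Fe) = 55.85 g/mol.
n(Fe2O3) = 576.48 g / 159.70 g/mol = 3.6098 mol.
From the equation the Fe2O3:Fe mole ratio is 1:2, so n(Fe) = 3.6098 × 2/1 = 7.2195 mol.
Mass of Fe = 7.2195 mol × 55.85 g/mol = 403.21 g.
Actual mass collected = 403.21 g × 0.582 = 234.67 g.

234.7 g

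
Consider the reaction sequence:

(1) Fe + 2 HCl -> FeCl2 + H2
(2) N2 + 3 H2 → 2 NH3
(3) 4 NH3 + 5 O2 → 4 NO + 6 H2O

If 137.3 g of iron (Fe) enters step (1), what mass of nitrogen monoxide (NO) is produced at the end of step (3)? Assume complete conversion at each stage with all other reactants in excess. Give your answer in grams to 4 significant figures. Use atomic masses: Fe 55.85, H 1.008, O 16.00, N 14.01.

M(Fe) = 55.85 g/mol.
M(NO) = 14.01 + 16.00 = 30.01 g/mol.
n(Fe) = 137.3 / 55.85 = 2.4584 mol.
Reaction (1): Fe→H2 ratio 1:1 ⇒ n(H2) = 2.4584 mol.
Reaction (2): H2→NH3 ratio 3:2 ⇒ n(NH3) = 1.6389 mol.
Reaction (3): NH3→NO ratio 4:4 ⇒ n(NO) = 1.6389 mol.
Mass of NO = 1.6389 × 30.01 = 49.184 g.

49.18 g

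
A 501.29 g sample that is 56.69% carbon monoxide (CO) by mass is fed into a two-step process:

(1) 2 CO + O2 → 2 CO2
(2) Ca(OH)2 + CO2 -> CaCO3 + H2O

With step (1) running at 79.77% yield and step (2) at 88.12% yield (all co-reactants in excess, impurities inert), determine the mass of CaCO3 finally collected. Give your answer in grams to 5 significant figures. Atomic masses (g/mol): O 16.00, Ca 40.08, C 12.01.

Pure CO = 501.29 × 0.5669 = 284.181 g.
M(CO) = 12.01 + 16.00 = 28.01 g/mol.
M(CaCO3) = 40.08 + 12.01 + 3(16.00) = 100.09 g/mol.
n(CO) = 284.181 / 28.01 = 10.1457 mol.
Step 1 (CO:CO2 = 2:2): theoretical n(CO2) = 10.1457 mol; at 79.77% yield, n(CO2) = 8.09323 mol.
Step 2 (CO2:CaCO3 = 1:1): theoretical n(CaCO3) = 8.09323 mol, so theoretical mass = 8.09323 × 100.09 = 810.052 g.
At 88.12% yield, actual mass of CaCO3 = 810.052 × 0.8812 = 713.817 g.

713.82 g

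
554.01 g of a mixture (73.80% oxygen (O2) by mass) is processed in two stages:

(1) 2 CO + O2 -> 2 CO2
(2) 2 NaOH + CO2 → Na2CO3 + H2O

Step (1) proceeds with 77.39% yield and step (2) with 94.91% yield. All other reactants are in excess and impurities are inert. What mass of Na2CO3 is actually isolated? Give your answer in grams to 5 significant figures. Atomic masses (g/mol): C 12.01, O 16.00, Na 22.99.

Pure O2 = 554.01 × 0.7380 = 408.859 g.
M(O2) = 2(16.00) = 32.00 g/mol.
M(Na2CO3) = 2(22.99) + 12.01 + 3(16.00) = 105.99 g/mol.
n(O2) = 408.859 / 32.00 = 12.7769 mol.
Step 1 (O2:CO2 = 1:2): theoretical n(CO2) = 25.5537 mol; at 77.39% yield, n(CO2) = 19.7760 mol.
Step 2 (CO2:Na2CO3 = 1:1): theoretical n(Na2CO3) = 19.7760 mol, so theoretical mass = 19.7760 × 105.99 = 2096.06 g.
At 94.91% yield, actual mass of Na2CO3 = 2096.06 × 0.9491 = 1989.37 g.

1989.4 g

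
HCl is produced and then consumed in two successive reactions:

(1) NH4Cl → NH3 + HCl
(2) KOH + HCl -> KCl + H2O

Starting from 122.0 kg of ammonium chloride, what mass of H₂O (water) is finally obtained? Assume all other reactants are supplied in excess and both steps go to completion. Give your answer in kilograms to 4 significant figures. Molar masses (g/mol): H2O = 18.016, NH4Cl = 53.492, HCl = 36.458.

122.0 kg = 122000 g.
n(NH4Cl) = 122000 / 53.492 = 2280.7 mol.
Step 1 gives a 1:1 ratio of NH4Cl to HCl, so n(HCl) = 2280.7 mol.
In step 2 the HCl:H2O ratio is 1:1, so n(H2O) = 2280.7 mol.
Mass of H2O = 2280.7 × 18.016 = 41089 g = 41.09 kg.

41.09 kg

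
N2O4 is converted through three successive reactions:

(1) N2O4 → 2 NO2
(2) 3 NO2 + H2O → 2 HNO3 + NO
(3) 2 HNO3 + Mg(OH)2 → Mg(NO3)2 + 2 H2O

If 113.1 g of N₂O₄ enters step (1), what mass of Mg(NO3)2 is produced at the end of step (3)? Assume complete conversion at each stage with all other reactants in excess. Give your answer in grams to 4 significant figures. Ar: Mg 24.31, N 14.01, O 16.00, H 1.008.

121.5 g

M(N2O4) = 2(14.01) + 4(16.00) = 92.02 g/mol.
M(Mg(NO3)2) = 24.31 + 2(14.01) + 6(16.00) = 148.33 g/mol.
n(N2O4) = 113.1 / 92.02 = 1.2291 mol.
Reaction (1): N2O4→NO2 ratio 1:2 ⇒ n(NO2) = 2.4582 mol.
Reaction (2): NO2→HNO3 ratio 3:2 ⇒ n(HNO3) = 1.6388 mol.
Reaction (3): HNO3→Mg(NO3)2 ratio 2:1 ⇒ n(Mg(NO3)2) = 0.81939 mol.
Mass of Mg(NO3)2 = 0.81939 × 148.33 = 121.54 g.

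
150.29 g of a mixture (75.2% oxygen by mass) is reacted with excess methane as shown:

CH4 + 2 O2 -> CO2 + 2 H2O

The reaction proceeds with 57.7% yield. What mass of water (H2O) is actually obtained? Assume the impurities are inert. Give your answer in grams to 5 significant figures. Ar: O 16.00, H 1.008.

Pure O2 available = 150.29 g × 0.752 = 113.018 g.
M(O2) = 2(16.00) = 32.00 g/mol.
M(H2O) = 2(1.008) + 16.00 = 18.016 g/mol.
n(O2) = 113.018 g / 32.00 g/mol = 3.53181 mol.
From the equation the O2:H2O mole ratio is 2:2, so n(H2O) = 3.53181 × 2/2 = 3.53181 mol.
Mass of H2O = 3.53181 mol × 18.016 g/mol = 63.6292 g.
Actual mass collected = 63.6292 g × 0.577 = 36.7140 g.

36.714 g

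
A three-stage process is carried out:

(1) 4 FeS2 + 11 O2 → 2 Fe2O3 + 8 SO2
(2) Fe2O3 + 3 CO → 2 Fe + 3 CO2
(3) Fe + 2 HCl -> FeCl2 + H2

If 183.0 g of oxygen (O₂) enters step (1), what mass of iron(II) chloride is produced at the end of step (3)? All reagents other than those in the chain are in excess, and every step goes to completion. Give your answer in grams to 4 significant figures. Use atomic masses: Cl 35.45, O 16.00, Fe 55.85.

263.6 g

M(O2) = 2(16.00) = 32.00 g/mol.
M(FeCl2) = 55.85 + 2(35.45) = 126.75 g/mol.
n(O2) = 183.0 / 32.00 = 5.7188 mol.
Reaction (1): O2→Fe2O3 ratio 11:2 ⇒ n(Fe2O3) = 1.0398 mol.
Reaction (2): Fe2O3→Fe ratio 1:2 ⇒ n(Fe) = 2.0795 mol.
Reaction (3): Fe→FeCl2 ratio 1:1 ⇒ n(FeCl2) = 2.0795 mol.
Mass of FeCl2 = 2.0795 × 126.75 = 263.58 g.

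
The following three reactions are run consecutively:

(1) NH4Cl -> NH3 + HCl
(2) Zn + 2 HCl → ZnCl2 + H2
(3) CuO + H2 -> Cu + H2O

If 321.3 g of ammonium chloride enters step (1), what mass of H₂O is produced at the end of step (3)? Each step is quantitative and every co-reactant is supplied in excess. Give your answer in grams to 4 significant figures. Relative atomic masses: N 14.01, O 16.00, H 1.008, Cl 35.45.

M(NH4Cl) = 14.01 + 4(1.008) + 35.45 = 53.492 g/mol.
M(H2O) = 2(1.008) + 16.00 = 18.016 g/mol.
n(NH4Cl) = 321.3 / 53.492 = 6.0065 mol.
Reaction (1): NH4Cl→HCl ratio 1:1 ⇒ n(HCl) = 6.0065 mol.
Reaction (2): HCl→H2 ratio 2:1 ⇒ n(H2) = 3.0033 mol.
Reaction (3): H2→H2O ratio 1:1 ⇒ n(H2O) = 3.0033 mol.
Mass of H2O = 3.0033 × 18.016 = 54.107 g.

54.11 g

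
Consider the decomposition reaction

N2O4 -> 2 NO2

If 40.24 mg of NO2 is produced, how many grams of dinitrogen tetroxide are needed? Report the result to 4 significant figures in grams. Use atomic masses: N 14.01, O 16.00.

M(NO2) = 14.01 + 2(16.00) = 46.01 g/mol.
M(N2O4) = 2(14.01) + 4(16.00) = 92.02 g/mol.
Convert: 40.24 mg = 0.040240 g.
n(NO2) = 0.040240 g / 46.01 g/mol = 0.00087459 mol.
From the equation the NO2:N2O4 mole ratio is 2:1, so n(N2O4) = 0.00087459 × 1/2 = 0.00043730 mol.
Mass of N2O4 = 0.00043730 mol × 92.02 g/mol = 0.040240 g.

0.04024 g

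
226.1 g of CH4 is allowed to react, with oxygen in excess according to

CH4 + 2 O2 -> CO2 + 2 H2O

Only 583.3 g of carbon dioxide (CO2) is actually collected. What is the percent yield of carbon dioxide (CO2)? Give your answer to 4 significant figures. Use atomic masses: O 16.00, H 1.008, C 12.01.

M(CH4) = 12.01 + 4(1.008) = 16.042 g/mol.
M(CO2) = 12.01 + 2(16.00) = 44.01 g/mol.
n(CH4) = 226.10 g / 16.042 g/mol = 14.094 mol.
From the equation the CH4:CO2 mole ratio is 1:1, so n(CO2) = 14.094 × 1/1 = 14.094 mol.
Mass of CO2 = 14.094 mol × 44.01 g/mol = 620.29 g.
This is the theoretical yield. Percent yield = 583.3 g / 620.29 g × 100% = 94.037%.

94.04 %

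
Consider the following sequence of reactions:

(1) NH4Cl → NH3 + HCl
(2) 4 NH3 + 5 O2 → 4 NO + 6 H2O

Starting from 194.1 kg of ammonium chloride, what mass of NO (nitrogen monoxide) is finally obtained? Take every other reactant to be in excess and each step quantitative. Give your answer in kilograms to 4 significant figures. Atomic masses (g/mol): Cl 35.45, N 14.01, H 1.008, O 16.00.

108.9 kg

M(NH4Cl) = 14.01 + 4(1.008) + 35.45 = 53.492 g/mol.
M(NO) = 14.01 + 16.00 = 30.01 g/mol.
194.1 kg = 194100 g.
n(NH4Cl) = 194100 / 53.492 = 3628.6 mol.
Step 1 gives a 1:1 ratio of NH4Cl to NH3, so n(NH3) = 3628.6 mol.
In step 2 the NH3:NO ratio is 4:4, so n(NO) = 3628.6 mol.
Mass of NO = 3628.6 × 30.01 = 108890 g = 108.9 kg.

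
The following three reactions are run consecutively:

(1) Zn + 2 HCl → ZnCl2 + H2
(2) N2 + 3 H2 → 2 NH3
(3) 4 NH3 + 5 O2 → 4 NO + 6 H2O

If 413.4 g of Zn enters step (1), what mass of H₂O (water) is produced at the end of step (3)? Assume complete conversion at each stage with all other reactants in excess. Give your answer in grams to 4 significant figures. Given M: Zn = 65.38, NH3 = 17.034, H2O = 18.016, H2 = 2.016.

n(Zn) = 413.4 / 65.38 = 6.3230 mol.
Reaction (1): Zn→H2 ratio 1:1 ⇒ n(H2) = 6.3230 mol.
Reaction (2): H2→NH3 ratio 3:2 ⇒ n(NH3) = 4.2154 mol.
Reaction (3): NH3→H2O ratio 4:6 ⇒ n(H2O) = 6.3230 mol.
Mass of H2O = 6.3230 × 18.016 = 113.92 g.

113.9 g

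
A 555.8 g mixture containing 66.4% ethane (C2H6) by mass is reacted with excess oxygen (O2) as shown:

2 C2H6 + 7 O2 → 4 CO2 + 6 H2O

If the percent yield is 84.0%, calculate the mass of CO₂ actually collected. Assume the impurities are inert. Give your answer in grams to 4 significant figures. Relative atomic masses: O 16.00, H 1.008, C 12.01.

907.5 g

Pure C2H6 available = 555.8 g × 0.664 = 369.05 g.
M(C2H6) = 2(12.01) + 6(1.008) = 30.068 g/mol.
M(CO2) = 12.01 + 2(16.00) = 44.01 g/mol.
n(C2H6) = 369.05 g / 30.068 g/mol = 12.274 mol.
From the equation the C2H6:CO2 mole ratio is 2:4, so n(CO2) = 12.274 × 4/2 = 24.548 mol.
Mass of CO2 = 24.548 mol × 44.01 g/mol = 1080.3 g.
Actual mass collected = 1080.3 g × 0.840 = 907.49 g.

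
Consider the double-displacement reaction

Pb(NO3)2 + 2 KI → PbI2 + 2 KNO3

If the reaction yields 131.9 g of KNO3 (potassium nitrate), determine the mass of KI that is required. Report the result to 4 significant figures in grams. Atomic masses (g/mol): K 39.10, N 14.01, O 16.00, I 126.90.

216.6 g

M(KNO3) = 39.10 + 14.01 + 3(16.00) = 101.11 g/mol.
M(KI) = 39.10 + 126.90 = 166.00 g/mol.
n(KNO3) = 131.90 g / 101.11 g/mol = 1.3045 mol.
From the equation the KNO3:KI mole ratio is 2:2, so n(KI) = 1.3045 × 2/2 = 1.3045 mol.
Mass of KI = 1.3045 mol × 166.00 g/mol = 216.55 g.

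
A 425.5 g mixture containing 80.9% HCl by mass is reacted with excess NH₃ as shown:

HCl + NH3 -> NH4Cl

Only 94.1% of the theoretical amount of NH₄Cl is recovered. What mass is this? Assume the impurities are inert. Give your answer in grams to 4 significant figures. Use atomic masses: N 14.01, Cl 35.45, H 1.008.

475.3 g

Pure HCl available = 425.5 g × 0.809 = 344.23 g.
M(HCl) = 1.008 + 35.45 = 36.458 g/mol.
M(NH4Cl) = 14.01 + 4(1.008) + 35.45 = 53.492 g/mol.
n(HCl) = 344.23 g / 36.458 g/mol = 9.4418 mol.
From the equation the HCl:NH4Cl mole ratio is 1:1, so n(NH4Cl) = 9.4418 × 1/1 = 9.4418 mol.
Mass of NH4Cl = 9.4418 mol × 53.492 g/mol = 505.06 g.
Actual mass collected = 505.06 g × 0.941 = 475.26 g.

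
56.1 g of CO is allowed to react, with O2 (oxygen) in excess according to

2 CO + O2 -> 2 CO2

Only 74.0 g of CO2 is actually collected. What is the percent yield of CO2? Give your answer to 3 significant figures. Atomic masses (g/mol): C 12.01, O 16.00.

M(CO) = 12.01 + 16.00 = 28.01 g/mol.
M(CO2) = 12.01 + 2(16.00) = 44.01 g/mol.
n(CO) = 56.10 g / 28.01 g/mol = 2.003 mol.
From the equation the CO:CO2 mole ratio is 2:2, so n(CO2) = 2.003 × 2/2 = 2.003 mol.
Mass of CO2 = 2.003 mol × 44.01 g/mol = 88.15 g.
This is the theoretical yield. Percent yield = 74.0 g / 88.15 g × 100% = 83.95%.

84.0 %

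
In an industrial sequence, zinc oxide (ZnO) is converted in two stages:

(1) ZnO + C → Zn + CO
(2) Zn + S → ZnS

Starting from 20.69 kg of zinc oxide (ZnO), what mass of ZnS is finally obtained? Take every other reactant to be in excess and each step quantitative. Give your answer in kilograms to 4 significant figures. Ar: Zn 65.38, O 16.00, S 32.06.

M(ZnO) = 65.38 + 16.00 = 81.38 g/mol.
M(ZnS) = 65.38 + 32.06 = 97.44 g/mol.
20.69 kg = 20690 g.
n(ZnO) = 20690 / 81.38 = 254.24 mol.
Step 1 gives a 1:1 ratio of ZnO to Zn, so n(Zn) = 254.24 mol.
In step 2 the Zn:ZnS ratio is 1:1, so n(ZnS) = 254.24 mol.
Mass of ZnS = 254.24 × 97.44 = 24773 g = 24.77 kg.

24.77 kg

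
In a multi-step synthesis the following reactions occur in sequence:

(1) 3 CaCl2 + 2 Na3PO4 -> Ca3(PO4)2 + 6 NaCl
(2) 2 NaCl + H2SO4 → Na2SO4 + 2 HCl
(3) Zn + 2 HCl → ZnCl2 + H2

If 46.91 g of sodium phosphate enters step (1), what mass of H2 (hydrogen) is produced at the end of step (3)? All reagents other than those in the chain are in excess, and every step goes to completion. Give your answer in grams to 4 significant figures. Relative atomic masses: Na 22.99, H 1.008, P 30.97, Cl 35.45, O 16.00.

M(Na3PO4) = 3(22.99) + 30.97 + 4(16.00) = 163.94 g/mol.
M(H2) = 2(1.008) = 2.016 g/mol.
n(Na3PO4) = 46.91 / 163.94 = 0.28614 mol.
Reaction (1): Na3PO4→NaCl ratio 2:6 ⇒ n(NaCl) = 0.85842 mol.
Reaction (2): NaCl→HCl ratio 2:2 ⇒ n(HCl) = 0.85842 mol.
Reaction (3): HCl→H2 ratio 2:1 ⇒ n(H2) = 0.42921 mol.
Mass of H2 = 0.42921 × 2.016 = 0.86529 g.

0.8653 g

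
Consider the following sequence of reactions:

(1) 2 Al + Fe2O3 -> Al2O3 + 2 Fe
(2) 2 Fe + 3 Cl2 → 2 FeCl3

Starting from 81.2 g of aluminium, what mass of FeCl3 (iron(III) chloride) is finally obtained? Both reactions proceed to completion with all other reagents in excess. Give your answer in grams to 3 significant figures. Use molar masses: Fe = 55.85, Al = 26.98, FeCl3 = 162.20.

n(Al) = 81.20 / 26.98 = 3.010 mol.
Step 1 gives a 2:2 ratio of Al to Fe, so n(Fe) = 3.010 mol.
In step 2 the Fe:FeCl3 ratio is 2:2, so n(FeCl3) = 3.010 mol.
Mass of FeCl3 = 3.010 × 162.20 = 488.2 g.

488 g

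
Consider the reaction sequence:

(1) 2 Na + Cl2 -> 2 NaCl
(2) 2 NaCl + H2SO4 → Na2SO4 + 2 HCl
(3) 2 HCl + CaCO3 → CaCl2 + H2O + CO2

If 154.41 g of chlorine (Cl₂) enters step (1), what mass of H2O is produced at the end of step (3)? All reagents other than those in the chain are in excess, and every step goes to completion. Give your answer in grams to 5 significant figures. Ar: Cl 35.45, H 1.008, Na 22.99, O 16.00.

39.236 g

M(Cl2) = 2(35.45) = 70.90 g/mol.
M(H2O) = 2(1.008) + 16.00 = 18.016 g/mol.
n(Cl2) = 154.41 / 70.90 = 2.17786 mol.
Reaction (1): Cl2→NaCl ratio 1:2 ⇒ n(NaCl) = 4.35571 mol.
Reaction (2): NaCl→HCl ratio 2:2 ⇒ n(HCl) = 4.35571 mol.
Reaction (3): HCl→H2O ratio 2:1 ⇒ n(H2O) = 2.17786 mol.
Mass of H2O = 2.17786 × 18.016 = 39.2363 g.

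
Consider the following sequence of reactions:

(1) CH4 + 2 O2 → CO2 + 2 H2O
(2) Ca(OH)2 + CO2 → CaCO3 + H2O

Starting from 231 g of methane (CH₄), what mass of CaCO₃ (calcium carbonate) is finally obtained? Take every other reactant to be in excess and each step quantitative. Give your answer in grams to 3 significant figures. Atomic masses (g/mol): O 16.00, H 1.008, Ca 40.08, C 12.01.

M(CH4) = 12.01 + 4(1.008) = 16.042 g/mol.
M(CaCO3) = 40.08 + 12.01 + 3(16.00) = 100.09 g/mol.
n(CH4) = 231.0 / 16.042 = 14.40 mol.
Step 1 gives a 1:1 ratio of CH4 to CO2, so n(CO2) = 14.40 mol.
In step 2 the CO2:CaCO3 ratio is 1:1, so n(CaCO3) = 14.40 mol.
Mass of CaCO3 = 14.40 × 100.09 = 1441 g.

1440 g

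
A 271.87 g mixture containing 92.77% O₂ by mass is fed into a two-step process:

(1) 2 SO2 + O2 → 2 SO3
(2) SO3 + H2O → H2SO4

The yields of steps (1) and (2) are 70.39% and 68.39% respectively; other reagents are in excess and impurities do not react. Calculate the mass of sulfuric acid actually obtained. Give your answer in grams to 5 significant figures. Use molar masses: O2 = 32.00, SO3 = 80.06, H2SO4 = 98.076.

744.24 g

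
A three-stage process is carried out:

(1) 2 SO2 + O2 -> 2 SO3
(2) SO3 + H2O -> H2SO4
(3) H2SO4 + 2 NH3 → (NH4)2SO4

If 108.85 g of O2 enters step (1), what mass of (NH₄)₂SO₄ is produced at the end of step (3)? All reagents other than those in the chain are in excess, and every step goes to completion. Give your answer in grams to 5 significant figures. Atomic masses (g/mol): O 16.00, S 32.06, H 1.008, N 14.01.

M(O2) = 2(16.00) = 32.00 g/mol.
M((NH4)2SO4) = 2(14.01) + 8(1.008) + 32.06 + 4(16.00) = 132.144 g/mol.
n(O2) = 108.85 / 32.00 = 3.40156 mol.
Reaction (1): O2→SO3 ratio 1:2 ⇒ n(SO3) = 6.80312 mol.
Reaction (2): SO3→H2SO4 ratio 1:1 ⇒ n(H2SO4) = 6.80312 mol.
Reaction (3): H2SO4→(NH4)2SO4 ratio 1:1 ⇒ n((NH4)2SO4) = 6.80312 mol.
Mass of (NH4)2SO4 = 6.80312 × 132.144 = 898.992 g.

898.99 g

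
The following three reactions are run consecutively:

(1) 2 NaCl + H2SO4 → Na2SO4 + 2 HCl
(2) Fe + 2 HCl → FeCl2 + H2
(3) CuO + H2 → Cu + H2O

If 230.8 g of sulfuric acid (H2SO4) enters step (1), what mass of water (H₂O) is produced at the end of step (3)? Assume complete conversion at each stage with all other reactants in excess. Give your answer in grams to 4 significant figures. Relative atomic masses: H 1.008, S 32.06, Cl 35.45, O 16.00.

42.40 g

M(H2SO4) = 2(1.008) + 32.06 + 4(16.00) = 98.076 g/mol.
M(H2O) = 2(1.008) + 16.00 = 18.016 g/mol.
n(H2SO4) = 230.8 / 98.076 = 2.3533 mol.
Reaction (1): H2SO4→HCl ratio 1:2 ⇒ n(HCl) = 4.7066 mol.
Reaction (2): HCl→H2 ratio 2:1 ⇒ n(H2) = 2.3533 mol.
Reaction (3): H2→H2O ratio 1:1 ⇒ n(H2O) = 2.3533 mol.
Mass of H2O = 2.3533 × 18.016 = 42.397 g.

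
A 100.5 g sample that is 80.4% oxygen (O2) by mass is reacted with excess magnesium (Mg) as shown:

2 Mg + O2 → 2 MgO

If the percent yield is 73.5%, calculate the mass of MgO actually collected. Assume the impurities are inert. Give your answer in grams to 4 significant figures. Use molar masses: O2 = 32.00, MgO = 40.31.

149.6 g

Pure O2 available = 100.5 g × 0.804 = 80.802 g.
n(O2) = 80.802 g / 32.00 g/mol = 2.5251 mol.
From the equation the O2:MgO mole ratio is 1:2, so n(MgO) = 2.5251 × 2/1 = 5.0501 mol.
Mass of MgO = 5.0501 mol × 40.31 g/mol = 203.57 g.
Actual mass collected = 203.57 g × 0.735 = 149.62 g.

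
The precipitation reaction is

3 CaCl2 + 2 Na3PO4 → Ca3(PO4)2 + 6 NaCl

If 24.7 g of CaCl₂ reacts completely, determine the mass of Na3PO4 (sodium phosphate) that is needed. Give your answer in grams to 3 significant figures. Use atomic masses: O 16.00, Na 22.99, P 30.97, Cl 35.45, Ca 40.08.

24.3 g

M(CaCl2) = 40.08 + 2(35.45) = 110.98 g/mol.
M(Na3PO4) = 3(22.99) + 30.97 + 4(16.00) = 163.94 g/mol.
n(CaCl2) = 24.70 g / 110.98 g/mol = 0.2226 mol.
From the equation the CaCl2:Na3PO4 mole ratio is 3:2, so n(Na3PO4) = 0.2226 × 2/3 = 0.1484 mol.
Mass of Na3PO4 = 0.1484 mol × 163.94 g/mol = 24.32 g.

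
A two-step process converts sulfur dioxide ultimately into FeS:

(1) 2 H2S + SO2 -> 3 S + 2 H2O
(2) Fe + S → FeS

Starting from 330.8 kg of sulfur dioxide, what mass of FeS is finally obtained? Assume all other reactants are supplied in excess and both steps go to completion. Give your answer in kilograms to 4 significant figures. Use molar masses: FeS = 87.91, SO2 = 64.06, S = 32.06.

330.8 kg = 330800 g.
n(SO2) = 330800 / 64.06 = 5163.9 mol.
Step 1 gives a 1:3 ratio of SO2 to S, so n(S) = 15492 mol.
In step 2 the S:FeS ratio is 1:1, so n(FeS) = 15492 mol.
Mass of FeS = 15492 × 87.91 = 1.3619 × 10^6 g = 1362 kg.

1362 kg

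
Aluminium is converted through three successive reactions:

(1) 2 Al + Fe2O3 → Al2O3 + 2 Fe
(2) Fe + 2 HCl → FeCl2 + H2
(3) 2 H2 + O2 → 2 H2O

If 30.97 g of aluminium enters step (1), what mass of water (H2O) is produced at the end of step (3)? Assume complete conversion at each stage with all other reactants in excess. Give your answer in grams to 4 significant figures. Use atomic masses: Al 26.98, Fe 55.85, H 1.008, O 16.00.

20.68 g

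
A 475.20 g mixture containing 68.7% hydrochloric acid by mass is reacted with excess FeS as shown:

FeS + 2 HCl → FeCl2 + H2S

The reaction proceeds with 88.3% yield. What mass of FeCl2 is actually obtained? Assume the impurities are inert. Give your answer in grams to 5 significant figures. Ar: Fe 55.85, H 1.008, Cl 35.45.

Pure HCl available = 475.20 g × 0.687 = 326.462 g.
M(HCl) = 1.008 + 35.45 = 36.458 g/mol.
M(FeCl2) = 55.85 + 2(35.45) = 126.75 g/mol.
n(HCl) = 326.462 g / 36.458 g/mol = 8.95448 mol.
From the equation the HCl:FeCl2 mole ratio is 2:1, so n(FeCl2) = 8.95448 × 1/2 = 4.47724 mol.
Mass of FeCl2 = 4.47724 mol × 126.75 g/mol = 567.490 g.
Actual mass collected = 567.490 g × 0.883 = 501.094 g.

501.09 g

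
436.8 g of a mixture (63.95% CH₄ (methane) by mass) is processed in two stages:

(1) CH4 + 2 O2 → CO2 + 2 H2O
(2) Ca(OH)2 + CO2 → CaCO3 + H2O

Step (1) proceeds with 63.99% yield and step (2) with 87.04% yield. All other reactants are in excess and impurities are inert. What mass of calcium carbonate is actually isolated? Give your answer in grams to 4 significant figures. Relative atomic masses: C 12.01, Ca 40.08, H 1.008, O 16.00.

970.7 g

Pure CH4 = 436.8 × 0.6395 = 279.33 g.
M(CH4) = 12.01 + 4(1.008) = 16.042 g/mol.
M(CaCO3) = 40.08 + 12.01 + 3(16.00) = 100.09 g/mol.
n(CH4) = 279.33 / 16.042 = 17.413 mol.
Step 1 (CH4:CO2 = 1:1): theoretical n(CO2) = 17.413 mol; at 63.99% yield, n(CO2) = 11.142 mol.
Step 2 (CO2:CaCO3 = 1:1): theoretical n(CaCO3) = 11.142 mol, so theoretical mass = 11.142 × 100.09 = 1115.2 g.
At 87.04% yield, actual mass of CaCO3 = 1115.2 × 0.8704 = 970.70 g.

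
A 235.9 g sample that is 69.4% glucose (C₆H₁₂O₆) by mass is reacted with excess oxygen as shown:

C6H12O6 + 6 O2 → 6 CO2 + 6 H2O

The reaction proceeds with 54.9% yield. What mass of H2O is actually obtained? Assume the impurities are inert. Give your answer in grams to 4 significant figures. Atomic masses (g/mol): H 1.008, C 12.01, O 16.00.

53.93 g

Pure C6H12O6 available = 235.9 g × 0.694 = 163.71 g.
M(C6H12O6) = 6(12.01) + 12(1.008) + 6(16.00) = 180.156 g/mol.
M(H2O) = 2(1.008) + 16.00 = 18.016 g/mol.
n(C6H12O6) = 163.71 g / 180.156 g/mol = 0.90874 mol.
From the equation the C6H12O6:H2O mole ratio is 1:6, so n(H2O) = 0.90874 × 6/1 = 5.4524 mol.
Mass of H2O = 5.4524 mol × 18.016 g/mol = 98.231 g.
Actual mass collected = 98.231 g × 0.549 = 53.929 g.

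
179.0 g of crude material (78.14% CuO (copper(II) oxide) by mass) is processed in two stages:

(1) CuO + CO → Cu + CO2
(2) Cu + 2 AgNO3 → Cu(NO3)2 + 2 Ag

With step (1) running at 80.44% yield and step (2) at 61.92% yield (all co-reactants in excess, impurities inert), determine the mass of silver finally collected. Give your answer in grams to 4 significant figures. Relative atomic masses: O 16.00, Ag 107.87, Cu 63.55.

188.9 g

Pure CuO = 179.0 × 0.7814 = 139.87 g.
M(CuO) = 63.55 + 16.00 = 79.55 g/mol.
M(Ag) = 107.87 g/mol.
n(CuO) = 139.87 / 79.55 = 1.7583 mol.
Step 1 (CuO:Cu = 1:1): theoretical n(Cu) = 1.7583 mol; at 80.44% yield, n(Cu) = 1.4144 mol.
Step 2 (Cu:Ag = 1:2): theoretical n(Ag) = 2.8287 mol, so theoretical mass = 2.8287 × 107.87 = 305.13 g.
At 61.92% yield, actual mass of Ag = 305.13 × 0.6192 = 188.94 g.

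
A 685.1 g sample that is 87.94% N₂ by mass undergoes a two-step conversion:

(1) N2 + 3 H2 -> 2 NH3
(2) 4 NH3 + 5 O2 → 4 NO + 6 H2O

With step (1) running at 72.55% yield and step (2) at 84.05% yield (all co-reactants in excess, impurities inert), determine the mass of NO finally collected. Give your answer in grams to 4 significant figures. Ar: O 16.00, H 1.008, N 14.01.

Pure N2 = 685.1 × 0.8794 = 602.48 g.
M(N2) = 2(14.01) = 28.02 g/mol.
M(NO) = 14.01 + 16.00 = 30.01 g/mol.
n(N2) = 602.48 / 28.02 = 21.502 mol.
Step 1 (N2:NH3 = 1:2): theoretical n(NH3) = 43.003 mol; at 72.55% yield, n(NH3) = 31.199 mol.
Step 2 (NH3:NO = 4:4): theoretical n(NO) = 31.199 mol, so theoretical mass = 31.199 × 30.01 = 936.28 g.
At 84.05% yield, actual mass of NO = 936.28 × 0.8405 = 786.94 g.

786.9 g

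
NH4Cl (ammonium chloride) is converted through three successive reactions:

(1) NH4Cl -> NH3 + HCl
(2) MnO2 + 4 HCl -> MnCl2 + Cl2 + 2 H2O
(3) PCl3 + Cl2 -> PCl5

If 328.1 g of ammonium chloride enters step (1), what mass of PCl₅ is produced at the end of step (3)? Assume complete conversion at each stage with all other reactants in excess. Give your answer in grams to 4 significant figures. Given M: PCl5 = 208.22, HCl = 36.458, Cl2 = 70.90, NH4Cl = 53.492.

319.3 g

n(NH4Cl) = 328.1 / 53.492 = 6.1336 mol.
Reaction (1): NH4Cl→HCl ratio 1:1 ⇒ n(HCl) = 6.1336 mol.
Reaction (2): HCl→Cl2 ratio 4:1 ⇒ n(Cl2) = 1.5334 mol.
Reaction (3): Cl2→PCl5 ratio 1:1 ⇒ n(PCl5) = 1.5334 mol.
Mass of PCl5 = 1.5334 × 208.22 = 319.29 g.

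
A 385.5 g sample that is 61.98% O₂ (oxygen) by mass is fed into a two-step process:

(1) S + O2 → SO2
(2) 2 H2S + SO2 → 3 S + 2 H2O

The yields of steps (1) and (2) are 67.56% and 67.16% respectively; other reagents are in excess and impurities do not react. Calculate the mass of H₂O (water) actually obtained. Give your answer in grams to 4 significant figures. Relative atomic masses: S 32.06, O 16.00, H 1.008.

122.1 g

Pure O2 = 385.5 × 0.6198 = 238.93 g.
M(O2) = 2(16.00) = 32.00 g/mol.
M(H2O) = 2(1.008) + 16.00 = 18.016 g/mol.
n(O2) = 238.93 / 32.00 = 7.4667 mol.
Step 1 (O2:SO2 = 1:1): theoretical n(SO2) = 7.4667 mol; at 67.56% yield, n(SO2) = 5.0445 mol.
Step 2 (SO2:H2O = 1:2): theoretical n(H2O) = 10.089 mol, so theoretical mass = 10.089 × 18.016 = 181.76 g.
At 67.16% yield, actual mass of H2O = 181.76 × 0.6716 = 122.07 g.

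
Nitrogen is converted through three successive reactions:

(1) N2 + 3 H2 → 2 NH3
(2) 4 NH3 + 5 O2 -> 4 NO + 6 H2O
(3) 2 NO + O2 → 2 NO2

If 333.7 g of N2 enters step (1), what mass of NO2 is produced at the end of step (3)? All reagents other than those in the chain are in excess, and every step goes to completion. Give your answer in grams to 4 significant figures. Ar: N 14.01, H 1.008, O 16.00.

1096 g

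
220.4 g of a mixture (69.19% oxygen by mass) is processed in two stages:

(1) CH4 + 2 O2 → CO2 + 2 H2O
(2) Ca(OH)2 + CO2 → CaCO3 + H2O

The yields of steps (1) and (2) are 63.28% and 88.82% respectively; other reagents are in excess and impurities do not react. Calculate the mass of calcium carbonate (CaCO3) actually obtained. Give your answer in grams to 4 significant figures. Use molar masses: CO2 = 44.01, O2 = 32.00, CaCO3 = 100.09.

134.0 g

Pure O2 = 220.4 × 0.6919 = 152.49 g.
n(O2) = 152.49 / 32.00 = 4.7655 mol.
Step 1 (O2:CO2 = 2:1): theoretical n(CO2) = 2.3827 mol; at 63.28% yield, n(CO2) = 1.5078 mol.
Step 2 (CO2:CaCO3 = 1:1): theoretical n(CaCO3) = 1.5078 mol, so theoretical mass = 1.5078 × 100.09 = 150.91 g.
At 88.82% yield, actual mass of CaCO3 = 150.91 × 0.8882 = 134.04 g.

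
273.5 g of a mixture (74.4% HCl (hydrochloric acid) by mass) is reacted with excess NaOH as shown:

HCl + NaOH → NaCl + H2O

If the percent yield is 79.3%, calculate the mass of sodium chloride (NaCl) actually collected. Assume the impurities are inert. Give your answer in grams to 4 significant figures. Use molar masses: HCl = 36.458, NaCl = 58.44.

258.7 g

Pure HCl available = 273.5 g × 0.744 = 203.48 g.
n(HCl) = 203.48 g / 36.458 g/mol = 5.5813 mol.
From the equation the HCl:NaCl mole ratio is 1:1, so n(NaCl) = 5.5813 × 1/1 = 5.5813 mol.
Mass of NaCl = 5.5813 mol × 58.44 g/mol = 326.17 g.
Actual mass collected = 326.17 g × 0.793 = 258.65 g.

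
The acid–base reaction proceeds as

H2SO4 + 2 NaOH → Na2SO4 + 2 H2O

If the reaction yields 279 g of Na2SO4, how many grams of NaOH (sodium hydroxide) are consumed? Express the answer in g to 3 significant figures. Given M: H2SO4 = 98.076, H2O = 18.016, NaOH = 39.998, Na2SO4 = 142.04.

n(Na2SO4) = 279.0 g / 142.04 g/mol = 1.964 mol.
From the equation the Na2SO4:NaOH mole ratio is 1:2, so n(NaOH) = 1.964 × 2/1 = 3.928 mol.
Mass of NaOH = 3.928 mol × 39.998 g/mol = 157.1 g.

157 g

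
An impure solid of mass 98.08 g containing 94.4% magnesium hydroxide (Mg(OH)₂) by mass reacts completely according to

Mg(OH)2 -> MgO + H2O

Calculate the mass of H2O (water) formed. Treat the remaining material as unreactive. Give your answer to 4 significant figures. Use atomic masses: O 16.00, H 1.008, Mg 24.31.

28.60 g

Mass of pure Mg(OH)2 = 98.08 g × 0.944 = 92.588 g.
M(Mg(OH)2) = 24.31 + 2(16.00) + 2(1.008) = 58.326 g/mol.
M(H2O) = 2(1.008) + 16.00 = 18.016 g/mol.
n(Mg(OH)2) = 92.588 g / 58.326 g/mol = 1.5874 mol.
From the equation the Mg(OH)2:H2O mole ratio is 1:1, so n(H2O) = 1.5874 × 1/1 = 1.5874 mol.
Mass of H2O = 1.5874 mol × 18.016 g/mol = 28.599 g.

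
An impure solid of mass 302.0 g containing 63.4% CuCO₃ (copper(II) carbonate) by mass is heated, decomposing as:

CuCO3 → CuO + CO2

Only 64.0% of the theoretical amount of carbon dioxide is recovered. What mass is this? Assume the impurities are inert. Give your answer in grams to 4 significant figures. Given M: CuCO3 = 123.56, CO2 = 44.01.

43.65 g

Pure CuCO3 available = 302.0 g × 0.634 = 191.47 g.
n(CuCO3) = 191.47 g / 123.56 g/mol = 1.5496 mol.
From the equation the CuCO3:CO2 mole ratio is 1:1, so n(CO2) = 1.5496 × 1/1 = 1.5496 mol.
Mass of CO2 = 1.5496 mol × 44.01 g/mol = 68.198 g.
Actual mass collected = 68.198 g × 0.640 = 43.647 g.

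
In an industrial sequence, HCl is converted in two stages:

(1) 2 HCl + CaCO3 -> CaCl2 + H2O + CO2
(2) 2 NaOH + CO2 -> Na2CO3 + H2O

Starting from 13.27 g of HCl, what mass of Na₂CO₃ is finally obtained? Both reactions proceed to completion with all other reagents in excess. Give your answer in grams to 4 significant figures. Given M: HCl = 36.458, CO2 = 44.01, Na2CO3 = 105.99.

n(HCl) = 13.270 / 36.458 = 0.36398 mol.
Step 1 gives a 2:1 ratio of HCl to CO2, so n(CO2) = 0.18199 mol.
In step 2 the CO2:Na2CO3 ratio is 1:1, so n(Na2CO3) = 0.18199 mol.
Mass of Na2CO3 = 0.18199 × 105.99 = 19.289 g.

19.29 g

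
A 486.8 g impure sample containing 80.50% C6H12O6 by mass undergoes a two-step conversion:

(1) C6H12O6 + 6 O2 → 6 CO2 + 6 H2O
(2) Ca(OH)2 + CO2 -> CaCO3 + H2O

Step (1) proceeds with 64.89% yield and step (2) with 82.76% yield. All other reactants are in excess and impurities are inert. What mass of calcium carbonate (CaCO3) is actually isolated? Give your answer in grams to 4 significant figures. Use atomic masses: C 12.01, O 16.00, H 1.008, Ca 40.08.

Pure C6H12O6 = 486.8 × 0.8050 = 391.87 g.
M(C6H12O6) = 6(12.01) + 12(1.008) + 6(16.00) = 180.156 g/mol.
M(CaCO3) = 40.08 + 12.01 + 3(16.00) = 100.09 g/mol.
n(C6H12O6) = 391.87 / 180.156 = 2.1752 mol.
Step 1 (C6H12O6:CO2 = 1:6): theoretical n(CO2) = 13.051 mol; at 64.89% yield, n(CO2) = 8.4689 mol.
Step 2 (CO2:CaCO3 = 1:1): theoretical n(CaCO3) = 8.4689 mol, so theoretical mass = 8.4689 × 100.09 = 847.65 g.
At 82.76% yield, actual mass of CaCO3 = 847.65 × 0.8276 = 701.52 g.

701.5 g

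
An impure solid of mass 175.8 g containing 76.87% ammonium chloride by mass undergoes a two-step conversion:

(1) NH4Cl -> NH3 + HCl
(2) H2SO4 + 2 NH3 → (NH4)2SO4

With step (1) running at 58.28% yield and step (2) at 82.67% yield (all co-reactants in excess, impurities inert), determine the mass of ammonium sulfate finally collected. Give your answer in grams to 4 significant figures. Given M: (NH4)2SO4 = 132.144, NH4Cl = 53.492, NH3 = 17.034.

80.42 g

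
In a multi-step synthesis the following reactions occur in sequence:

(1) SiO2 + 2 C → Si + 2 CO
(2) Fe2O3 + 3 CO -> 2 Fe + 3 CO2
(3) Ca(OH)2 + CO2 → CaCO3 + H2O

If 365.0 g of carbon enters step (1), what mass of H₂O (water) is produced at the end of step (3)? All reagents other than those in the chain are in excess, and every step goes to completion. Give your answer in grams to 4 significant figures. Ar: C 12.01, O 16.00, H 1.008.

M(C) = 12.01 g/mol.
M(H2O) = 2(1.008) + 16.00 = 18.016 g/mol.
n(C) = 365.0 / 12.01 = 30.391 mol.
Reaction (1): C→CO ratio 2:2 ⇒ n(CO) = 30.391 mol.
Reaction (2): CO→CO2 ratio 3:3 ⇒ n(CO2) = 30.391 mol.
Reaction (3): CO2→H2O ratio 1:1 ⇒ n(H2O) = 30.391 mol.
Mass of H2O = 30.391 × 18.016 = 547.53 g.

547.5 g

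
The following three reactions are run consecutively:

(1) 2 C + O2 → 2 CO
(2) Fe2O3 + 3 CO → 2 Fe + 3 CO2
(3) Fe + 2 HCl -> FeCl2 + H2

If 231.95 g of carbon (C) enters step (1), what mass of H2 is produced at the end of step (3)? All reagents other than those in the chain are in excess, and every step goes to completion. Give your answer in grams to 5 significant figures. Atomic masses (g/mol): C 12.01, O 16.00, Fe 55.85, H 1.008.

M(C) = 12.01 g/mol.
M(H2) = 2(1.008) = 2.016 g/mol.
n(C) = 231.95 / 12.01 = 19.3131 mol.
Reaction (1): C→CO ratio 2:2 ⇒ n(CO) = 19.3131 mol.
Reaction (2): CO→Fe ratio 3:2 ⇒ n(Fe) = 12.8754 mol.
Reaction (3): Fe→H2 ratio 1:1 ⇒ n(H2) = 12.8754 mol.
Mass of H2 = 12.8754 × 2.016 = 25.9568 g.

25.957 g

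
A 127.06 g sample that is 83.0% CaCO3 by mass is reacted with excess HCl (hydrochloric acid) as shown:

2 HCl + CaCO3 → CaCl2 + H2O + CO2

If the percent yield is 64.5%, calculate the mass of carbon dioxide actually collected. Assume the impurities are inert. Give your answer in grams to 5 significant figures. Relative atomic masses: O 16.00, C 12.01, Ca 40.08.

Pure CaCO3 available = 127.06 g × 0.830 = 105.460 g.
M(CaCO3) = 40.08 + 12.01 + 3(16.00) = 100.09 g/mol.
M(CO2) = 12.01 + 2(16.00) = 44.01 g/mol.
n(CaCO3) = 105.460 g / 100.09 g/mol = 1.05365 mol.
From the equation the CaCO3:CO2 mole ratio is 1:1, so n(CO2) = 1.05365 × 1/1 = 1.05365 mol.
Mass of CO2 = 1.05365 mol × 44.01 g/mol = 46.3711 g.
Actual mass collected = 46.3711 g × 0.645 = 29.9094 g.

29.909 g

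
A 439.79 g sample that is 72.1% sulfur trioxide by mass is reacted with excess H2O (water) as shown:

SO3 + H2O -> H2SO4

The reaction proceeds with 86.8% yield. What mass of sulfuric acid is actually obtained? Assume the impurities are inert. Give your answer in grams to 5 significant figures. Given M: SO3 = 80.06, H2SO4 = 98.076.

Pure SO3 available = 439.79 g × 0.721 = 317.089 g.
n(SO3) = 317.089 g / 80.06 g/mol = 3.96064 mol.
From the equation the SO3:H2SO4 mole ratio is 1:1, so n(H2SO4) = 3.96064 × 1/1 = 3.96064 mol.
Mass of H2SO4 = 3.96064 mol × 98.076 g/mol = 388.443 g.
Actual mass collected = 388.443 g × 0.868 = 337.169 g.

337.17 g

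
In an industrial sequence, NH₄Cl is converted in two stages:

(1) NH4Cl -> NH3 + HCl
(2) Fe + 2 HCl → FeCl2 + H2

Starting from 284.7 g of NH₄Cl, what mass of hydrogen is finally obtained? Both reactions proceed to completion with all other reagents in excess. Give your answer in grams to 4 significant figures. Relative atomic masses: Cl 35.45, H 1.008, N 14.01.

5.365 g

M(NH4Cl) = 14.01 + 4(1.008) + 35.45 = 53.492 g/mol.
M(H2) = 2(1.008) = 2.016 g/mol.
n(NH4Cl) = 284.70 / 53.492 = 5.3223 mol.
Step 1 gives a 1:1 ratio of NH4Cl to HCl, so n(HCl) = 5.3223 mol.
In step 2 the HCl:H2 ratio is 2:1, so n(H2) = 2.6611 mol.
Mass of H2 = 2.6611 × 2.016 = 5.3649 g.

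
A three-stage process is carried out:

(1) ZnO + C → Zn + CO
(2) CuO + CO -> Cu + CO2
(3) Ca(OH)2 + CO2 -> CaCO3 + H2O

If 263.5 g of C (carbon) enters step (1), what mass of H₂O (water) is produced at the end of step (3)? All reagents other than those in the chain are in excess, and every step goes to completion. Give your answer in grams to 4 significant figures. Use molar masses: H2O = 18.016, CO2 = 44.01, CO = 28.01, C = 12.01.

n(C) = 263.5 / 12.01 = 21.940 mol.
Reaction (1): C→CO ratio 1:1 ⇒ n(CO) = 21.940 mol.
Reaction (2): CO→CO2 ratio 1:1 ⇒ n(CO2) = 21.940 mol.
Reaction (3): CO2→H2O ratio 1:1 ⇒ n(H2O) = 21.940 mol.
Mass of H2O = 21.940 × 18.016 = 395.27 g.

395.3 g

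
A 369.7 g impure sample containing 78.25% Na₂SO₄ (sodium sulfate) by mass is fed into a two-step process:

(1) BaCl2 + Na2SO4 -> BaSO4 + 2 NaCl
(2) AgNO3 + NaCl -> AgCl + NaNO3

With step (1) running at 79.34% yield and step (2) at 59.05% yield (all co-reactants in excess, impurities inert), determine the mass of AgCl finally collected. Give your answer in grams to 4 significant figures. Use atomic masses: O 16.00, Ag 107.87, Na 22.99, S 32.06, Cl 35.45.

273.5 g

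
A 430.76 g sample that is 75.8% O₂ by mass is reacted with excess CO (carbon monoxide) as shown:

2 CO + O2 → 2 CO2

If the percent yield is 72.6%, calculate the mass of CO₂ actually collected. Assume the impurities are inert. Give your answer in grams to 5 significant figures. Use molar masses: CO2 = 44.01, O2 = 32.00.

Pure O2 available = 430.76 g × 0.758 = 326.516 g.
n(O2) = 326.516 g / 32.00 g/mol = 10.2036 mol.
From the equation the O2:CO2 mole ratio is 1:2, so n(CO2) = 10.2036 × 2/1 = 20.4073 mol.
Mass of CO2 = 20.4073 mol × 44.01 g/mol = 898.123 g.
Actual mass collected = 898.123 g × 0.726 = 652.038 g.

652.04 g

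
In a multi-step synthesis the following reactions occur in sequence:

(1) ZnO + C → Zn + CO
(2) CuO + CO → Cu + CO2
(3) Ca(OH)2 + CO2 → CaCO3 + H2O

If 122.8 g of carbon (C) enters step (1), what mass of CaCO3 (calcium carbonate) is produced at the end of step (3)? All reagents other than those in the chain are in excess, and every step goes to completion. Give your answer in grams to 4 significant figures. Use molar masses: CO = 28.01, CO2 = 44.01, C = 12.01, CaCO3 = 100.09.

n(C) = 122.8 / 12.01 = 10.225 mol.
Reaction (1): C→CO ratio 1:1 ⇒ n(CO) = 10.225 mol.
Reaction (2): CO→CO2 ratio 1:1 ⇒ n(CO2) = 10.225 mol.
Reaction (3): CO2→CaCO3 ratio 1:1 ⇒ n(CaCO3) = 10.225 mol.
Mass of CaCO3 = 10.225 × 100.09 = 1023.4 g.

1023 g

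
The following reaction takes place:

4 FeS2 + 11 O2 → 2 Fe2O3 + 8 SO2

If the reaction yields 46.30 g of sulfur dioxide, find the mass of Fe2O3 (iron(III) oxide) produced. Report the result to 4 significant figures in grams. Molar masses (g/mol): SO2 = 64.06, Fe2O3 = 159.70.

28.86 g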